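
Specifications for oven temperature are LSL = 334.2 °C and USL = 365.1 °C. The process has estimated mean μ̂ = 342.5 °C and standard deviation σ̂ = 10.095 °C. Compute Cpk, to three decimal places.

Cpu = (USL − μ̂) / (3σ̂) = (365.1 − 342.5) / (3 × 10.095) = 0.7462; Cpl = (μ̂ − LSL) / (3σ̂) = (342.5 − 334.2) / (3 × 10.095) = 0.2741; Cpk = min(Cpu, Cpl) = 0.2741

0.274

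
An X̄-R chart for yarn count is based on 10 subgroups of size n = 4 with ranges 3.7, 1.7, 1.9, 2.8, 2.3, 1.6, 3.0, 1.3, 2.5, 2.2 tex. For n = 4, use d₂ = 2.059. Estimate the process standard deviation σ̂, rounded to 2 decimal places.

1.12

R̄ = (3.7 + 1.7 + 1.9 + 2.8 + 2.3 + 1.6 + 3.0 + 1.3 + 2.5 + 2.2) / 10 = 2.3000
σ̂ = R̄ / d₂ = 2.3000 / 2.059 = 1.1170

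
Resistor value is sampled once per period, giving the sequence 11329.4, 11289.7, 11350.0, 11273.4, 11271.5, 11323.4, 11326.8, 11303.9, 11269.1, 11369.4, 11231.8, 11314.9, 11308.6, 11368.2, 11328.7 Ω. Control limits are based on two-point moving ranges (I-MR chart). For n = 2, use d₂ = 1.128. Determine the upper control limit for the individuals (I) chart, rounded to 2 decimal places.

11446.97

X̄ = (11329.4 + 11289.7 + 11350.0 + 11273.4 + 11271.5 + 11323.4 + 11326.8 + 11303.9 + 11269.1 + 11369.4 + 11231.8 + 11314.9 + 11308.6 + 11368.2 + 11328.7) / 15 = 11310.5867
Moving ranges: 39.7, 60.3, 76.6, 1.9, 51.9, 3.4, 22.9, 34.8, 100.3, 137.6, 83.1, 6.3, 59.6, 39.5; M̄R̄ = 717.9000 / 14 = 51.2786
UCL = X̄ + 3·M̄R̄/d₂ = 11310.5867 + 3 × 51.2786 / 1.128 = 11446.9658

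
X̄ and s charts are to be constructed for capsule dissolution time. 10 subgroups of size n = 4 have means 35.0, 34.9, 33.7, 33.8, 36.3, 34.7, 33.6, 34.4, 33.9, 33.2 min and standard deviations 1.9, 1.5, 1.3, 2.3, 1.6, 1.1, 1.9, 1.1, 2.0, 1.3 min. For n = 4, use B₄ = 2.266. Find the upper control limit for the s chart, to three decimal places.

3.626

s̄ = (1.9 + 1.5 + 1.3 + 2.3 + 1.6 + 1.1 + 1.9 + 1.1 + 2.0 + 1.3) / 10 = 1.6000
UCL_s = B₄·s̄ = 2.266 × 1.6000 = 3.6256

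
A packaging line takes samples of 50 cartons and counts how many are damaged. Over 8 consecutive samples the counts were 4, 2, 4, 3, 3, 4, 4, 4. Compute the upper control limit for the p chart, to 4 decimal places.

p̄ = Σdᵢ / (k·n) = 28 / (8 × 50) = 0.07000
UCL = p̄ + 3·√(p̄(1−p̄)/n) = 0.07000 + 3 × √(0.07000×0.93000/50) = 0.07000 + 3 × 0.03608 = 0.17825

0.1782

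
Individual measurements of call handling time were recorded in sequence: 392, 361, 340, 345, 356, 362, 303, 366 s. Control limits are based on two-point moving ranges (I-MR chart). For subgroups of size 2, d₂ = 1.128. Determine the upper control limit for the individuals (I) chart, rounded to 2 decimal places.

X̄ = (392 + 361 + 340 + 345 + 356 + 362 + 303 + 366) / 8 = 353.1250
Moving ranges: 31, 21, 5, 11, 6, 59, 63; M̄R̄ = 196.0000 / 7 = 28.0000
UCL = X̄ + 3·M̄R̄/d₂ = 353.1250 + 3 × 28.0000 / 1.128 = 427.5931

427.59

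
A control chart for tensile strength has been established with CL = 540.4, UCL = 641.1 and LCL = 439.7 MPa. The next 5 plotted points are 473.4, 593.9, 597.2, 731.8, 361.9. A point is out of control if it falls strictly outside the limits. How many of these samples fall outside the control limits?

2

Compare each point to [439.7, 641.1]: sample 4 = 731.8 > UCL; sample 5 = 361.9 < LCL.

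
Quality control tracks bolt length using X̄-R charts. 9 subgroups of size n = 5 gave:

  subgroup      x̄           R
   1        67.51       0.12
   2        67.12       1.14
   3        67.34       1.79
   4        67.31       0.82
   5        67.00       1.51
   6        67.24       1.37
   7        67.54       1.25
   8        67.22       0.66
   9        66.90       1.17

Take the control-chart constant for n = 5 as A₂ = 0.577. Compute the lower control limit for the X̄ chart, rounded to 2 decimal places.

66.61

X̄̄ = (67.51 + 67.12 + 67.34 + 67.31 + 67.00 + 67.24 + 67.54 + 67.22 + 66.90) / 9 = 605.1800 / 9 = 67.2422
R̄ = (0.12 + 1.14 + 1.79 + 0.82 + 1.51 + 1.37 + 1.25 + 0.66 + 1.17) / 9 = 9.8300 / 9 = 1.0922
LCL = X̄̄ − A₂·R̄ = 67.2422 − 0.577 × 1.0922 = 66.6120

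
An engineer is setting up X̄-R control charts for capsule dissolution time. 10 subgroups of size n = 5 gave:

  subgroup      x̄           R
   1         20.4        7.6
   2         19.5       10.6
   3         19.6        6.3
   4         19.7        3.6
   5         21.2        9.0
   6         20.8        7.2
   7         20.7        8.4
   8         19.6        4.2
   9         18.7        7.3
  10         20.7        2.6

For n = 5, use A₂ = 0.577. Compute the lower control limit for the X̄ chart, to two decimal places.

16.24

X̄̄ = (20.4 + 19.5 + 19.6 + 19.7 + 21.2 + 20.8 + 20.7 + 19.6 + 18.7 + 20.7) / 10 = 200.9000 / 10 = 20.0900
R̄ = (7.6 + 10.6 + 6.3 + 3.6 + 9.0 + 7.2 + 8.4 + 4.2 + 7.3 + 2.6) / 10 = 66.8000 / 10 = 6.6800
LCL = X̄̄ − A₂·R̄ = 20.0900 − 0.577 × 6.6800 = 16.2356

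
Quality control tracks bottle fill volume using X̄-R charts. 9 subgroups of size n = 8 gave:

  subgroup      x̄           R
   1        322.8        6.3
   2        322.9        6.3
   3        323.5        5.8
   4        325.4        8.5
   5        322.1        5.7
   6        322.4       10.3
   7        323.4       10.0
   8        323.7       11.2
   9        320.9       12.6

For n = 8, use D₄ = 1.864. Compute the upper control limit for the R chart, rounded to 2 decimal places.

15.89

R̄ = (6.3 + 6.3 + 5.8 + 8.5 + 5.7 + 10.3 + 10.0 + 11.2 + 12.6) / 9 = 76.7000 / 9 = 8.5222
UCL_R = D₄·R̄ = 1.864 × 8.5222 = 15.8854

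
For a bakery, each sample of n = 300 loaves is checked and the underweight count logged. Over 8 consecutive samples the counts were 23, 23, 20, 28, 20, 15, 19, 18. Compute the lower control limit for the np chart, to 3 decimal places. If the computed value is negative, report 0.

7.565

p̄ = Σdᵢ / (k·n) = 166 / (8 × 300) = 0.06917
LCL = np̄ − 3·√(np̄(1−p̄)) = 20.7500 − 3 × 4.3949 = 7.5654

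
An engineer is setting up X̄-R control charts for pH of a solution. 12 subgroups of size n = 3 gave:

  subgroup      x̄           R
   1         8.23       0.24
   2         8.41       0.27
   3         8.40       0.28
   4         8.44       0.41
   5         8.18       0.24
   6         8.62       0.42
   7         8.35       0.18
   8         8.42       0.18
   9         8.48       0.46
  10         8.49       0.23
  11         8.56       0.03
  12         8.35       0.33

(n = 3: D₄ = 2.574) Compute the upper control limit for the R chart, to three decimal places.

0.701

R̄ = (0.24 + 0.27 + 0.28 + 0.41 + 0.24 + 0.42 + 0.18 + 0.18 + 0.46 + 0.23 + 0.03 + 0.33) / 12 = 3.2700 / 12 = 0.2725
UCL_R = D₄·R̄ = 2.574 × 0.2725 = 0.7014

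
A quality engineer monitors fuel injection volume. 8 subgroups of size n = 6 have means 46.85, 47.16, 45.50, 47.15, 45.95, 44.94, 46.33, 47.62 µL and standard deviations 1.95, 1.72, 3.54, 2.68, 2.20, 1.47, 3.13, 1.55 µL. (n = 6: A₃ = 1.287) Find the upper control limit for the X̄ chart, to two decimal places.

X̄̄ = (46.85 + 47.16 + 45.50 + 47.15 + 45.95 + 44.94 + 46.33 + 47.62) / 8 = 46.4375
s̄ = (1.95 + 1.72 + 3.54 + 2.68 + 2.20 + 1.47 + 3.13 + 1.55) / 8 = 2.2800
UCL = X̄̄ + A₃·s̄ = 46.4375 + 1.287 × 2.2800 = 49.3719

49.37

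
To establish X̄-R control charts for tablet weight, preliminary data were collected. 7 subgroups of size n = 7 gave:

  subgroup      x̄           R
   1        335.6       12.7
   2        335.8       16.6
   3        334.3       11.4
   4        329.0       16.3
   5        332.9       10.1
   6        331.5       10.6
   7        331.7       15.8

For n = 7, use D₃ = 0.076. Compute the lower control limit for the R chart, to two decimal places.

R̄ = (12.7 + 16.6 + 11.4 + 16.3 + 10.1 + 10.6 + 15.8) / 7 = 93.5000 / 7 = 13.3571
LCL_R = D₃·R̄ = 0.076 × 13.3571 = 1.0151

1.02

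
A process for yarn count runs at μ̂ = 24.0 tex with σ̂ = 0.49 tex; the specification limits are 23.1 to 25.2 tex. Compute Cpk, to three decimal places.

Cpu = (USL − μ̂) / (3σ̂) = (25.2 − 24.0) / (3 × 0.49) = 0.8163; Cpl = (μ̂ − LSL) / (3σ̂) = (24.0 − 23.1) / (3 × 0.49) = 0.6122; Cpk = min(Cpu, Cpl) = 0.6122

0.612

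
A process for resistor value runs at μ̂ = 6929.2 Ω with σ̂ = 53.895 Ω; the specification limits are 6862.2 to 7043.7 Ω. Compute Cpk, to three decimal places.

0.414

Cpu = (USL − μ̂) / (3σ̂) = (7043.7 − 6929.2) / (3 × 53.895) = 0.7082; Cpl = (μ̂ − LSL) / (3σ̂) = (6929.2 − 6862.2) / (3 × 53.895) = 0.4144; Cpk = min(Cpu, Cpl) = 0.4144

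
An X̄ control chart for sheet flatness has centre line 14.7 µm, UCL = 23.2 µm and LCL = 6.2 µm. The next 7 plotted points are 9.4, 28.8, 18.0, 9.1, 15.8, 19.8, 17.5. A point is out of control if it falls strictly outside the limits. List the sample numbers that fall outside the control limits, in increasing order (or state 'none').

Compare each point to [6.2, 23.2]: sample 2 = 28.8 > UCL.

2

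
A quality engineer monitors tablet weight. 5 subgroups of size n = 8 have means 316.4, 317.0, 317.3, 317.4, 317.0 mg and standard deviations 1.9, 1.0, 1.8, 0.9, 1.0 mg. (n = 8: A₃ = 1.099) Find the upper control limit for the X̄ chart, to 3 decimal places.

318.471

X̄̄ = (316.4 + 317.0 + 317.3 + 317.4 + 317.0) / 5 = 317.0200
s̄ = (1.9 + 1.0 + 1.8 + 0.9 + 1.0) / 5 = 1.3200
UCL = X̄̄ + A₃·s̄ = 317.0200 + 1.099 × 1.3200 = 318.4707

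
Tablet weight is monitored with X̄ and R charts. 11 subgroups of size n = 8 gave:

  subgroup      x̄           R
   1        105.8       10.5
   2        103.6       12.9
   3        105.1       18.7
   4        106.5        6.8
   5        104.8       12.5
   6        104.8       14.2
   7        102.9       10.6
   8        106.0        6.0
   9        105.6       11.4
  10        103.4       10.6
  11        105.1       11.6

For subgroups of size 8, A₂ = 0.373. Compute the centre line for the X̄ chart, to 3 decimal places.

X̄̄ = (105.8 + 103.6 + 105.1 + 106.5 + 104.8 + 104.8 + 102.9 + 106.0 + 105.6 + 103.4 + 105.1) / 11 = 1153.6000 / 11 = 104.8727
CL = X̄̄ = 104.8727

104.873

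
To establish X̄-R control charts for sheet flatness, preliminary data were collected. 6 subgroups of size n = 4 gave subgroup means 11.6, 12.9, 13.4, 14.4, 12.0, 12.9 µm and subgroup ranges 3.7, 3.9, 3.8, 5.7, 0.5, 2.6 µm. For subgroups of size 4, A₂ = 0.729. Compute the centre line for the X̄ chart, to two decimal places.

12.87

X̄̄ = (11.6 + 12.9 + 13.4 + 14.4 + 12.0 + 12.9) / 6 = 77.2000 / 6 = 12.8667
CL = X̄̄ = 12.8667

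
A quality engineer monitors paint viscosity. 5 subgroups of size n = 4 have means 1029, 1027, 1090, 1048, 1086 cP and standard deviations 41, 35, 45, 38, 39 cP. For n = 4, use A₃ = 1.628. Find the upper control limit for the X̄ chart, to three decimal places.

1120.469

X̄̄ = (1029 + 1027 + 1090 + 1048 + 1086) / 5 = 1056.0000
s̄ = (41 + 35 + 45 + 38 + 39) / 5 = 39.6000
UCL = X̄̄ + A₃·s̄ = 1056.0000 + 1.628 × 39.6000 = 1120.4688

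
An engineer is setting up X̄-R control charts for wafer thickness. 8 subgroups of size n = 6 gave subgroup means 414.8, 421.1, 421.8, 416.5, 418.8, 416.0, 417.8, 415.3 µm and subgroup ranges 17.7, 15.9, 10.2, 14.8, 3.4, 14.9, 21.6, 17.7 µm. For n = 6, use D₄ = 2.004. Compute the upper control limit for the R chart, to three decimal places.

R̄ = (17.7 + 15.9 + 10.2 + 14.8 + 3.4 + 14.9 + 21.6 + 17.7) / 8 = 116.2000 / 8 = 14.5250
UCL_R = D₄·R̄ = 2.004 × 14.5250 = 29.1081

29.108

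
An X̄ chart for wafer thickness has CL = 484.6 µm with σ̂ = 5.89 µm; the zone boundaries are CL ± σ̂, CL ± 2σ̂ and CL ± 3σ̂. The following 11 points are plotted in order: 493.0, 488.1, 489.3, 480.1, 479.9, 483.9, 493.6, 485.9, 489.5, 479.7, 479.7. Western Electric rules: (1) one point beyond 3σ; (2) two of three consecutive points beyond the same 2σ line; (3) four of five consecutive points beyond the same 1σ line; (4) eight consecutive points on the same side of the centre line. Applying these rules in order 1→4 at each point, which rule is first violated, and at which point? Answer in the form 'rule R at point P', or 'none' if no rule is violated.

none

Zone of each point (C = within 1σ̂, B = 1σ̂–2σ̂, A = 2σ̂–3σ̂, * = beyond 3σ̂; sign = side of CL): 1:+B, 2:+C, 3:+C, 4:-C, 5:-C, 6:-C, 7:+B, 8:+C, 9:+C, 10:-C, 11:-C
No rule fires across all 11 points.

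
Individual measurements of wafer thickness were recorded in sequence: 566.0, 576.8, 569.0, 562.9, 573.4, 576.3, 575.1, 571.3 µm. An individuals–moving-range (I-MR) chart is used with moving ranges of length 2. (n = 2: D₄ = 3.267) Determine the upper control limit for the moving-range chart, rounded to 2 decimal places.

20.12

Moving ranges: 10.8, 7.8, 6.1, 10.5, 2.9, 1.2, 3.8; M̄R̄ = 43.1000 / 7 = 6.1571
UCL_MR = D₄·M̄R̄ = 3.267 × 6.1571 = 20.1154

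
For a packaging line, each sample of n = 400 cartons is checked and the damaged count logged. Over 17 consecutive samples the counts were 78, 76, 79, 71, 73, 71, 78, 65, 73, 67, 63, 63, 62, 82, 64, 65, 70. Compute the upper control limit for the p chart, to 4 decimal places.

p̄ = Σdᵢ / (k·n) = 1200 / (17 × 400) = 0.17647
UCL = p̄ + 3·√(p̄(1−p̄)/n) = 0.17647 + 3 × √(0.17647×0.82353/400) = 0.17647 + 3 × 0.01906 = 0.23365

0.2337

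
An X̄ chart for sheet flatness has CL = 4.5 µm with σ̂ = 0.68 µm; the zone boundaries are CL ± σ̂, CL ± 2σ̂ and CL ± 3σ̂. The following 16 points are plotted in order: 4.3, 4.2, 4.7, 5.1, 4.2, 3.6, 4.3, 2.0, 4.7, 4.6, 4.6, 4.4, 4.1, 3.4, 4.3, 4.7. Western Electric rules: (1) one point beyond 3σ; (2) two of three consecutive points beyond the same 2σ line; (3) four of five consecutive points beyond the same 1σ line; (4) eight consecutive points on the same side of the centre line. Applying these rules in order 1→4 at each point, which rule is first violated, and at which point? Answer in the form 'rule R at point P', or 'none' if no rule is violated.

Zone of each point (C = within 1σ̂, B = 1σ̂–2σ̂, A = 2σ̂–3σ̂, * = beyond 3σ̂; sign = side of CL): 1:-C, 2:-C, 3:+C, 4:+C, 5:-C, 6:-B, 7:-C, 8:-*, 9:+C, 10:+C, 11:+C, 12:-C, 13:-C, 14:-B, 15:-C, 16:+C
Rule 1 (one point beyond the 3σ limits) is satisfied at point 8.

rule 1 at point 8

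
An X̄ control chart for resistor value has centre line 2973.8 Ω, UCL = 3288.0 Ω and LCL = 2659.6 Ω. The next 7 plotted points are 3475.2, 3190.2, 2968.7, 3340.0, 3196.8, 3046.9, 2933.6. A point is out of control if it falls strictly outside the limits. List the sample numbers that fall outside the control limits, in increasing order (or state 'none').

Compare each point to [2659.6, 3288.0]: sample 1 = 3475.2 > UCL; sample 4 = 3340.0 > UCL.

1, 4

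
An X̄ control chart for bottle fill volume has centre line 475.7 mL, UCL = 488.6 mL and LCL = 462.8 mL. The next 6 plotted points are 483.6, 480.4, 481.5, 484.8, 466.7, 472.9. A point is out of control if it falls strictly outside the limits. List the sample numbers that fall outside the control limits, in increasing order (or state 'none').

none

All 6 points lie within [462.8, 488.6].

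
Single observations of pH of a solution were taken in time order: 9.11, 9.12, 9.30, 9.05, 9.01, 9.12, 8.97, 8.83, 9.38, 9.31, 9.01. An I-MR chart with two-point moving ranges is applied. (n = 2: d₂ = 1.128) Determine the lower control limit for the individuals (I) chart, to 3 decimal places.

X̄ = (9.11 + 9.12 + 9.30 + 9.05 + 9.01 + 9.12 + 8.97 + 8.83 + 9.38 + 9.31 + 9.01) / 11 = 9.1100
Moving ranges: 0.01, 0.18, 0.25, 0.04, 0.11, 0.15, 0.14, 0.55, 0.07, 0.30; M̄R̄ = 1.8000 / 10 = 0.1800
LCL = X̄ − 3·M̄R̄/d₂ = 9.1100 − 3 × 0.1800 / 1.128 = 8.6313

8.631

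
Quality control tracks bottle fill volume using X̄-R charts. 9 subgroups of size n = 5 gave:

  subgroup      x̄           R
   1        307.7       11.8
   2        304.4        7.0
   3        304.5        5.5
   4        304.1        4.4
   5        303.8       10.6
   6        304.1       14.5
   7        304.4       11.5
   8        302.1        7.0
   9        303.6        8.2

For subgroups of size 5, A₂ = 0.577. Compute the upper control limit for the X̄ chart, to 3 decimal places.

X̄̄ = (307.7 + 304.4 + 304.5 + 304.1 + 303.8 + 304.1 + 304.4 + 302.1 + 303.6) / 9 = 2738.7000 / 9 = 304.3000
R̄ = (11.8 + 7.0 + 5.5 + 4.4 + 10.6 + 14.5 + 11.5 + 7.0 + 8.2) / 9 = 80.5000 / 9 = 8.9444
UCL = X̄̄ + A₂·R̄ = 304.3000 + 0.577 × 8.9444 = 309.4609

309.461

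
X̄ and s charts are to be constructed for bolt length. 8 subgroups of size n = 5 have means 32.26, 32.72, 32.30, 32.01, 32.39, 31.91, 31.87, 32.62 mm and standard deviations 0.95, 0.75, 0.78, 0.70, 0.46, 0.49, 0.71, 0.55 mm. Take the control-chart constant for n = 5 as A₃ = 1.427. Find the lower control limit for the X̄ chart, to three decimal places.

X̄̄ = (32.26 + 32.72 + 32.30 + 32.01 + 32.39 + 31.91 + 31.87 + 32.62) / 8 = 32.2600
s̄ = (0.95 + 0.75 + 0.78 + 0.70 + 0.46 + 0.49 + 0.71 + 0.55) / 8 = 0.6737
LCL = X̄̄ − A₃·s̄ = 32.2600 − 1.427 × 0.6737 = 31.2986

31.299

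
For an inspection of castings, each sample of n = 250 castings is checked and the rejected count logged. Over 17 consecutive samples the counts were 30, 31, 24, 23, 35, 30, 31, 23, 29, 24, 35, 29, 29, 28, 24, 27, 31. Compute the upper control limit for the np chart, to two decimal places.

43.47

p̄ = Σdᵢ / (k·n) = 483 / (17 × 250) = 0.11365
UCL = np̄ + 3·√(np̄(1−p̄)) = 28.4118 + 3 × √(28.4118×0.88635) = 28.4118 + 3 × 5.0183 = 43.4665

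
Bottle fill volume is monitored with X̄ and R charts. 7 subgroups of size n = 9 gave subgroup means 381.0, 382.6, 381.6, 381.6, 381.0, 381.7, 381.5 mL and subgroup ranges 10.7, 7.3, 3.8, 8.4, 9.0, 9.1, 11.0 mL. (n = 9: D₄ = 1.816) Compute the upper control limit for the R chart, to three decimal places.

R̄ = (10.7 + 7.3 + 3.8 + 8.4 + 9.0 + 9.1 + 11.0) / 7 = 59.3000 / 7 = 8.4714
UCL_R = D₄·R̄ = 1.816 × 8.4714 = 15.3841

15.384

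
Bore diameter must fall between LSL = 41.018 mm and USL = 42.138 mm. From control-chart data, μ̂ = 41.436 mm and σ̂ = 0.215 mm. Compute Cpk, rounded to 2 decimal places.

0.65

Cpu = (USL − μ̂) / (3σ̂) = (42.138 − 41.436) / (3 × 0.215) = 1.0884; Cpl = (μ̂ − LSL) / (3σ̂) = (41.436 − 41.018) / (3 × 0.215) = 0.6481; Cpk = min(Cpu, Cpl) = 0.6481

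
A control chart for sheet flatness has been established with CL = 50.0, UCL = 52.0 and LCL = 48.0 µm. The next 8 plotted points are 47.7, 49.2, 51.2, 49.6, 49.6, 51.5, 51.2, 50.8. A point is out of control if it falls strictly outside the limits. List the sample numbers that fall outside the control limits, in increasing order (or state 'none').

1

Compare each point to [48.0, 52.0]: sample 1 = 47.7 < LCL.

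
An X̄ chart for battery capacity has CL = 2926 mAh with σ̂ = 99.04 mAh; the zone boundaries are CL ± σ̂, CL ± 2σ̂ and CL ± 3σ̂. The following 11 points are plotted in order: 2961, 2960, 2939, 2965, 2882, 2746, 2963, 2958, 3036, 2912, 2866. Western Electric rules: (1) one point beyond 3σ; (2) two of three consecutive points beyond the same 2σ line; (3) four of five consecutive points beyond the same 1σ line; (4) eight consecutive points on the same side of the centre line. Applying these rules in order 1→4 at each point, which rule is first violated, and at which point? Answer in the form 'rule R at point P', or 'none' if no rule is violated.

none

Zone of each point (C = within 1σ̂, B = 1σ̂–2σ̂, A = 2σ̂–3σ̂, * = beyond 3σ̂; sign = side of CL): 1:+C, 2:+C, 3:+C, 4:+C, 5:-C, 6:-B, 7:+C, 8:+C, 9:+B, 10:-C, 11:-C
No rule fires across all 11 points.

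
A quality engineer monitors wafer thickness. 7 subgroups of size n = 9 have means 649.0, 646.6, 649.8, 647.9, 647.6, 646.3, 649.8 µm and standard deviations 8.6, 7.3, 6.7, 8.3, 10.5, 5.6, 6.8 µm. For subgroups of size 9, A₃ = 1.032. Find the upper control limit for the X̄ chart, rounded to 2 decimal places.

X̄̄ = (649.0 + 646.6 + 649.8 + 647.9 + 647.6 + 646.3 + 649.8) / 7 = 648.1429
s̄ = (8.6 + 7.3 + 6.7 + 8.3 + 10.5 + 5.6 + 6.8) / 7 = 7.6857
UCL = X̄̄ + A₃·s̄ = 648.1429 + 1.032 × 7.6857 = 656.0745

656.07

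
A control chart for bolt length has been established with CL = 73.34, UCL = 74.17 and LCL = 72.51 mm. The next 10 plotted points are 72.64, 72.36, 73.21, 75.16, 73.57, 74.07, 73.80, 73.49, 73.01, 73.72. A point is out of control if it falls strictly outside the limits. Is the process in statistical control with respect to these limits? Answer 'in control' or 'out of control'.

Compare each point to [72.51, 74.17]: sample 2 = 72.36 < LCL; sample 4 = 75.16 > UCL.

out of control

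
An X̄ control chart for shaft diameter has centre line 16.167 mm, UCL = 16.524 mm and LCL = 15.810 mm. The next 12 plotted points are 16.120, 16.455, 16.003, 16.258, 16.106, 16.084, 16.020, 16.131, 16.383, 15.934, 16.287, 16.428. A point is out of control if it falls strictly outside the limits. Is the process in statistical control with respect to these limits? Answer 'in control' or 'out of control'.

in control

All 12 points lie within [15.810, 16.524].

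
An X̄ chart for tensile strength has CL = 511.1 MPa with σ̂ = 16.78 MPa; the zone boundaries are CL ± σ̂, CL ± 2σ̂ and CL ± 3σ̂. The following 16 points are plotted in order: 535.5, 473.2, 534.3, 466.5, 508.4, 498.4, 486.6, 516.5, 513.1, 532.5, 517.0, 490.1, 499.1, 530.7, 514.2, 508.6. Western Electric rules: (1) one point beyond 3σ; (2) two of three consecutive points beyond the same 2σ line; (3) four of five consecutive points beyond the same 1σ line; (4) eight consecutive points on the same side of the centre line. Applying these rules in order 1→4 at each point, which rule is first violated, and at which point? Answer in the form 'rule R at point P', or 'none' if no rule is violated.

rule 2 at point 4

Zone of each point (C = within 1σ̂, B = 1σ̂–2σ̂, A = 2σ̂–3σ̂, * = beyond 3σ̂; sign = side of CL): 1:+B, 2:-A, 3:+B, 4:-A, 5:-C, 6:-C, 7:-B, 8:+C, 9:+C, 10:+B, 11:+C, 12:-B, 13:-C, 14:+B, 15:+C, 16:-C
Rule 2 (two of three consecutive points beyond the same 2σ limit) is satisfied at point 4.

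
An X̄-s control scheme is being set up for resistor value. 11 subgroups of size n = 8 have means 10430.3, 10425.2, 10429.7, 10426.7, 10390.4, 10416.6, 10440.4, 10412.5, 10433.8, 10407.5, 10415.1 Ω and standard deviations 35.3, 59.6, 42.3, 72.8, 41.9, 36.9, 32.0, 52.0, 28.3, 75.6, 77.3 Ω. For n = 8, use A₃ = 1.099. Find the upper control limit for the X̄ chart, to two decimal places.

X̄̄ = (10430.3 + 10425.2 + 10429.7 + 10426.7 + 10390.4 + 10416.6 + 10440.4 + 10412.5 + 10433.8 + 10407.5 + 10415.1) / 11 = 10420.7455
s̄ = (35.3 + 59.6 + 42.3 + 72.8 + 41.9 + 36.9 + 32.0 + 52.0 + 28.3 + 75.6 + 77.3) / 11 = 50.3636
UCL = X̄̄ + A₃·s̄ = 10420.7455 + 1.099 × 50.3636 = 10476.0951

10476.10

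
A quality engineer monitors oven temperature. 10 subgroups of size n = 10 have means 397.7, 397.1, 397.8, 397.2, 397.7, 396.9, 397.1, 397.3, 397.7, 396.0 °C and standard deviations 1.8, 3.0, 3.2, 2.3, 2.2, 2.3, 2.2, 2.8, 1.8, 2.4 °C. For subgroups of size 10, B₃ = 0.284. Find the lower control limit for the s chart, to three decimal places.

0.682

s̄ = (1.8 + 3.0 + 3.2 + 2.3 + 2.2 + 2.3 + 2.2 + 2.8 + 1.8 + 2.4) / 10 = 2.4000
LCL_s = B₃·s̄ = 0.284 × 2.4000 = 0.6816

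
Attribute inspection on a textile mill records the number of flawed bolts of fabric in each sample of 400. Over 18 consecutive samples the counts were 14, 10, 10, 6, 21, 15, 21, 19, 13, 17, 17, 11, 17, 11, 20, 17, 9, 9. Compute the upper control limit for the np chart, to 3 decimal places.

p̄ = Σdᵢ / (k·n) = 257 / (18 × 400) = 0.03569
UCL = np̄ + 3·√(np̄(1−p̄)) = 14.2778 + 3 × √(14.2778×0.96431) = 14.2778 + 3 × 3.7105 = 25.4094

25.409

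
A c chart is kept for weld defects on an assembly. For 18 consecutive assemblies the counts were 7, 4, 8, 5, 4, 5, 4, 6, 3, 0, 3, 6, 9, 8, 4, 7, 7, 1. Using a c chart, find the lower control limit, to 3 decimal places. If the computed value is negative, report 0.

0.000

c̄ = (7 + 4 + 8 + 5 + 4 + 5 + 4 + 6 + 3 + 0 + 3 + 6 + 9 + 8 + 4 + 7 + 7 + 1) / 18 = 91 / 18 = 5.0556
LCL = c̄ − 3√c̄ = 5.0556 − 3 × 2.2485 = -1.6898 → 0 (cannot be negative)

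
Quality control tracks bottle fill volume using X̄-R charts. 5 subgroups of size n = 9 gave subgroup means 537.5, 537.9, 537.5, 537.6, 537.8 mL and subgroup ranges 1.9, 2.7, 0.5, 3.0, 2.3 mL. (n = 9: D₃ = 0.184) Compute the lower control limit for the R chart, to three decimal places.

0.383

R̄ = (1.9 + 2.7 + 0.5 + 3.0 + 2.3) / 5 = 10.4000 / 5 = 2.0800
LCL_R = D₃·R̄ = 0.184 × 2.0800 = 0.3827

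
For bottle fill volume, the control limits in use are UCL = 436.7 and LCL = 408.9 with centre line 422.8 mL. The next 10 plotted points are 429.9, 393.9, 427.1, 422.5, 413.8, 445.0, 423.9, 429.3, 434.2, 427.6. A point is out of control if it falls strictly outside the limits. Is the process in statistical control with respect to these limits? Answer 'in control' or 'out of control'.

Compare each point to [408.9, 436.7]: sample 2 = 393.9 < LCL; sample 6 = 445.0 > UCL.

out of control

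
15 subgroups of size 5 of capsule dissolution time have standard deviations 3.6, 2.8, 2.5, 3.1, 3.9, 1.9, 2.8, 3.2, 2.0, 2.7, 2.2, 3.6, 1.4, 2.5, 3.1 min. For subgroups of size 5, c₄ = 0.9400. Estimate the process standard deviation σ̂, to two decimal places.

s̄ = (3.6 + 2.8 + 2.5 + 3.1 + 3.9 + 1.9 + 2.8 + 3.2 + 2.0 + 2.7 + 2.2 + 3.6 + 1.4 + 2.5 + 3.1) / 15 = 2.7533
σ̂ = s̄ / c₄ = 2.7533 / 0.9400 = 2.9291

2.93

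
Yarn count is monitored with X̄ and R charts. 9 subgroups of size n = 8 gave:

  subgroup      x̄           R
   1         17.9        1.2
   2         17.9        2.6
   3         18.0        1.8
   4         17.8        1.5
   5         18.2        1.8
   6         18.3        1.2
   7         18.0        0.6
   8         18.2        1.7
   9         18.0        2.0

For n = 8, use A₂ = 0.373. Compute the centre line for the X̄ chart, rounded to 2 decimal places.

18.03

X̄̄ = (17.9 + 17.9 + 18.0 + 17.8 + 18.2 + 18.3 + 18.0 + 18.2 + 18.0) / 9 = 162.3000 / 9 = 18.0333
CL = X̄̄ = 18.0333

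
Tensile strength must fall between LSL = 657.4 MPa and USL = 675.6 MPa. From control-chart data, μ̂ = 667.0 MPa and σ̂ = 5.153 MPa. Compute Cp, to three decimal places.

0.589

Cp = (USL − LSL) / (6σ̂) = (675.6 − 657.4) / (6 × 5.153) = 18.2000 / 30.9180 = 0.5887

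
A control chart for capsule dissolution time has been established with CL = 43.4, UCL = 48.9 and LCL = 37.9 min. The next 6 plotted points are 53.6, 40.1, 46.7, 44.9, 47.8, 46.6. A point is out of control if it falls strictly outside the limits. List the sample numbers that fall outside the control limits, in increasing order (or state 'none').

1

Compare each point to [37.9, 48.9]: sample 1 = 53.6 > UCL.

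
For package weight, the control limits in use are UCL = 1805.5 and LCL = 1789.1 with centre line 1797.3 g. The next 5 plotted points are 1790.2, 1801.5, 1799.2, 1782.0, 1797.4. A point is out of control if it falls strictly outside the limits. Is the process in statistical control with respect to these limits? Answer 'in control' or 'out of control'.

out of control

Compare each point to [1789.1, 1805.5]: sample 4 = 1782.0 < LCL.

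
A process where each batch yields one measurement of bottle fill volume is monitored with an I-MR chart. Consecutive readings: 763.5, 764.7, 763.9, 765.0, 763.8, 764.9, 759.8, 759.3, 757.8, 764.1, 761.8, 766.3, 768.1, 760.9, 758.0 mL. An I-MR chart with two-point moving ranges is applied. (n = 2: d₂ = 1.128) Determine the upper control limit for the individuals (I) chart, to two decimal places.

769.92

X̄ = (763.5 + 764.7 + 763.9 + 765.0 + 763.8 + 764.9 + 759.8 + 759.3 + 757.8 + 764.1 + 761.8 + 766.3 + 768.1 + 760.9 + 758.0) / 15 = 762.7933
Moving ranges: 1.2, 0.8, 1.1, 1.2, 1.1, 5.1, 0.5, 1.5, 6.3, 2.3, 4.5, 1.8, 7.2, 2.9; M̄R̄ = 37.5000 / 14 = 2.6786
UCL = X̄ + 3·M̄R̄/d₂ = 762.7933 + 3 × 2.6786 / 1.128 = 769.9172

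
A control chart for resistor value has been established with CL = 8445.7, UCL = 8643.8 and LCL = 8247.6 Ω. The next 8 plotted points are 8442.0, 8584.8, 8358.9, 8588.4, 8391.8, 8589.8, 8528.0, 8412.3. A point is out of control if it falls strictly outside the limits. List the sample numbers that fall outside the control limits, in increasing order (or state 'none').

All 8 points lie within [8247.6, 8643.8].

none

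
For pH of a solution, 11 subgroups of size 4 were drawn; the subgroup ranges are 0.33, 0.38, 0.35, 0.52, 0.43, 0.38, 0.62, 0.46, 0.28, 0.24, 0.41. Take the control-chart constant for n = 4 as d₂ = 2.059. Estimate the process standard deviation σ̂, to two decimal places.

0.19

R̄ = (0.33 + 0.38 + 0.35 + 0.52 + 0.43 + 0.38 + 0.62 + 0.46 + 0.28 + 0.24 + 0.41) / 11 = 0.4000
σ̂ = R̄ / d₂ = 0.4000 / 2.059 = 0.1943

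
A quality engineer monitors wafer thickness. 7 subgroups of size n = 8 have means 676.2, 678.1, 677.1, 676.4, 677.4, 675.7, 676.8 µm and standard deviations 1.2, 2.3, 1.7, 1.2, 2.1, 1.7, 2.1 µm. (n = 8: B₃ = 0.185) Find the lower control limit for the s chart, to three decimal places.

0.325

s̄ = (1.2 + 2.3 + 1.7 + 1.2 + 2.1 + 1.7 + 2.1) / 7 = 1.7571
LCL_s = B₃·s̄ = 0.185 × 1.7571 = 0.3251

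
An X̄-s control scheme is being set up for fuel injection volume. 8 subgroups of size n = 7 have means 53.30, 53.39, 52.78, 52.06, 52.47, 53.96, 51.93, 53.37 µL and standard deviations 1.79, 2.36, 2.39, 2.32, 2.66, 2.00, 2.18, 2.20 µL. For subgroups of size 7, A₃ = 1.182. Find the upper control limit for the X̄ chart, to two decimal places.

X̄̄ = (53.30 + 53.39 + 52.78 + 52.06 + 52.47 + 53.96 + 51.93 + 53.37) / 8 = 52.9075
s̄ = (1.79 + 2.36 + 2.39 + 2.32 + 2.66 + 2.00 + 2.18 + 2.20) / 8 = 2.2375
UCL = X̄̄ + A₃·s̄ = 52.9075 + 1.182 × 2.2375 = 55.5522

55.55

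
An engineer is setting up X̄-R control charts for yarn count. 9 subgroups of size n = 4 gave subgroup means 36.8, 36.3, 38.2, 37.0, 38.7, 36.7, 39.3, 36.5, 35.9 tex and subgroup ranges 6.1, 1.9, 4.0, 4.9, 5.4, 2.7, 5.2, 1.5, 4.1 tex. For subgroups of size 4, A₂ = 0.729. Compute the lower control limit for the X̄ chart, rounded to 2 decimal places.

34.37

X̄̄ = (36.8 + 36.3 + 38.2 + 37.0 + 38.7 + 36.7 + 39.3 + 36.5 + 35.9) / 9 = 335.4000 / 9 = 37.2667
R̄ = (6.1 + 1.9 + 4.0 + 4.9 + 5.4 + 2.7 + 5.2 + 1.5 + 4.1) / 9 = 35.8000 / 9 = 3.9778
LCL = X̄̄ − A₂·R̄ = 37.2667 − 0.729 × 3.9778 = 34.3669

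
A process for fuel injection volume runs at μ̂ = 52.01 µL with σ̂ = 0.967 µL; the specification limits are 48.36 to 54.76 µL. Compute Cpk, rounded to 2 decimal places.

0.95

Cpu = (USL − μ̂) / (3σ̂) = (54.76 − 52.01) / (3 × 0.967) = 0.9479; Cpl = (μ̂ − LSL) / (3σ̂) = (52.01 − 48.36) / (3 × 0.967) = 1.2582; Cpk = min(Cpu, Cpl) = 0.9479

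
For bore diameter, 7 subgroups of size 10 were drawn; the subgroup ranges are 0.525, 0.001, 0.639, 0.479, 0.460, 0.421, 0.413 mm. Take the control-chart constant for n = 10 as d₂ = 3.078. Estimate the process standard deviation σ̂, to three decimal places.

R̄ = (0.525 + 0.001 + 0.639 + 0.479 + 0.460 + 0.421 + 0.413) / 7 = 0.4197
σ̂ = R̄ / d₂ = 0.4197 / 3.078 = 0.1364

0.136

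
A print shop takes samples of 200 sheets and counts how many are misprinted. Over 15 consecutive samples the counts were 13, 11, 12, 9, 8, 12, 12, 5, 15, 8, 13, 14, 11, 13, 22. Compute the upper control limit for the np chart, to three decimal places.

p̄ = Σdᵢ / (k·n) = 178 / (15 × 200) = 0.05933
UCL = np̄ + 3·√(np̄(1−p̄)) = 11.8667 + 3 × √(11.8667×0.94067) = 11.8667 + 3 × 3.3410 = 21.8898

21.890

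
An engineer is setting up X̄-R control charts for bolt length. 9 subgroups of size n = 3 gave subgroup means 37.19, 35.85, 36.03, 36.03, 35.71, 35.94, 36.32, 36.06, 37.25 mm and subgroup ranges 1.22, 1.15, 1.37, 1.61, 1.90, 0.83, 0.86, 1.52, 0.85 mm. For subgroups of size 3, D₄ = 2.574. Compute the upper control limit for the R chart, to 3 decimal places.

R̄ = (1.22 + 1.15 + 1.37 + 1.61 + 1.90 + 0.83 + 0.86 + 1.52 + 0.85) / 9 = 11.3100 / 9 = 1.2567
UCL_R = D₄·R̄ = 2.574 × 1.2567 = 3.2347

3.235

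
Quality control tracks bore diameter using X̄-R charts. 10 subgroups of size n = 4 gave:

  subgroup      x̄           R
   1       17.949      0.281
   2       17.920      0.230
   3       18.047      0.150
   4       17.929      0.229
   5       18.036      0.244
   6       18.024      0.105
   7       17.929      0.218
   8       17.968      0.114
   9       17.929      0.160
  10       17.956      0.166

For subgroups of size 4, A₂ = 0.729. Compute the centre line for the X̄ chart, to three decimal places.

X̄̄ = (17.949 + 17.920 + 18.047 + 17.929 + 18.036 + 18.024 + 17.929 + 17.968 + 17.929 + 17.956) / 10 = 179.6870 / 10 = 17.9687
CL = X̄̄ = 17.9687

17.969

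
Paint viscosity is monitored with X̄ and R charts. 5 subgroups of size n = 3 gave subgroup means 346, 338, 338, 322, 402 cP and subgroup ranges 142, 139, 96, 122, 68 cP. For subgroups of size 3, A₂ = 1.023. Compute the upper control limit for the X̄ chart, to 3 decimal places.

X̄̄ = (346 + 338 + 338 + 322 + 402) / 5 = 1746.0000 / 5 = 349.2000
R̄ = (142 + 139 + 96 + 122 + 68) / 5 = 567.0000 / 5 = 113.4000
UCL = X̄̄ + A₂·R̄ = 349.2000 + 1.023 × 113.4000 = 465.2082

465.208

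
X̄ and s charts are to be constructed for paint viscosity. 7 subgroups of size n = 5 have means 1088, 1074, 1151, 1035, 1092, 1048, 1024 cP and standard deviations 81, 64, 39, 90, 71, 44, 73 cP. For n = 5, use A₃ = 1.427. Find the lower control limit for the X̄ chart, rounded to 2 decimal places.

X̄̄ = (1088 + 1074 + 1151 + 1035 + 1092 + 1048 + 1024) / 7 = 1073.1429
s̄ = (81 + 64 + 39 + 90 + 71 + 44 + 73) / 7 = 66.0000
LCL = X̄̄ − A₃·s̄ = 1073.1429 − 1.427 × 66.0000 = 978.9609

978.96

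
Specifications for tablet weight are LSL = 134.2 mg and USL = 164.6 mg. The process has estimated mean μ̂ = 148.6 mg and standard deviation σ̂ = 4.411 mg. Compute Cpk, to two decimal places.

Cpu = (USL − μ̂) / (3σ̂) = (164.6 − 148.6) / (3 × 4.411) = 1.2091; Cpl = (μ̂ − LSL) / (3σ̂) = (148.6 − 134.2) / (3 × 4.411) = 1.0882; Cpk = min(Cpu, Cpl) = 1.0882

1.09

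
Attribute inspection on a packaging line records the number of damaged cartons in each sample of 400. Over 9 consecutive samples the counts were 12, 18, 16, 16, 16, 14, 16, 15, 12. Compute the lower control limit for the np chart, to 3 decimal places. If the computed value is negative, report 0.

p̄ = Σdᵢ / (k·n) = 135 / (9 × 400) = 0.03750
LCL = np̄ − 3·√(np̄(1−p̄)) = 15.0000 − 3 × 3.7997 = 3.6010

3.601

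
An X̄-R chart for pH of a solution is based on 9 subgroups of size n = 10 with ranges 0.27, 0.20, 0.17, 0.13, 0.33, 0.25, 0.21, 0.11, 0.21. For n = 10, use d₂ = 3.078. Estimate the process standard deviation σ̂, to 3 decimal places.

0.068

R̄ = (0.27 + 0.20 + 0.17 + 0.13 + 0.33 + 0.25 + 0.21 + 0.11 + 0.21) / 9 = 0.2089
σ̂ = R̄ / d₂ = 0.2089 / 3.078 = 0.0679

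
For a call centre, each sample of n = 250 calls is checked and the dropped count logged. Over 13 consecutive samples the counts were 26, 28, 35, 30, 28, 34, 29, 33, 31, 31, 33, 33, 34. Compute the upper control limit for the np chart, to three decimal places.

p̄ = Σdᵢ / (k·n) = 405 / (13 × 250) = 0.12462
UCL = np̄ + 3·√(np̄(1−p̄)) = 31.1538 + 3 × √(31.1538×0.87538) = 31.1538 + 3 × 5.2222 = 46.8205

46.821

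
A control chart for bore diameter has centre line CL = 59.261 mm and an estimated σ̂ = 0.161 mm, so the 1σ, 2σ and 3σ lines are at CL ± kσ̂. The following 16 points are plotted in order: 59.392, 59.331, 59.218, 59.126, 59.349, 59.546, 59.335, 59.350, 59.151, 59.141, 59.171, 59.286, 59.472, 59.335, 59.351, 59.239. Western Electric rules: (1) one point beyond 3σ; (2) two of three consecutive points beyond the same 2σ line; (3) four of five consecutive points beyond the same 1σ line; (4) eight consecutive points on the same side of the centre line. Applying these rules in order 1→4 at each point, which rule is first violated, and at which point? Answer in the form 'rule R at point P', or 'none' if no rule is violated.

none

Zone of each point (C = within 1σ̂, B = 1σ̂–2σ̂, A = 2σ̂–3σ̂, * = beyond 3σ̂; sign = side of CL): 1:+C, 2:+C, 3:-C, 4:-C, 5:+C, 6:+B, 7:+C, 8:+C, 9:-C, 10:-C, 11:-C, 12:+C, 13:+B, 14:+C, 15:+C, 16:-C
No rule fires across all 16 points.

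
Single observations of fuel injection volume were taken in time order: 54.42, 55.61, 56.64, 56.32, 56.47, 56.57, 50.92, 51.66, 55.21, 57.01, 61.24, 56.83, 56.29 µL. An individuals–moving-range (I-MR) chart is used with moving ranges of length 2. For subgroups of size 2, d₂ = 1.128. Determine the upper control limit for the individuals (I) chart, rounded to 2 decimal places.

61.04

X̄ = (54.42 + 55.61 + 56.64 + 56.32 + 56.47 + 56.57 + 50.92 + 51.66 + 55.21 + 57.01 + 61.24 + 56.83 + 56.29) / 13 = 55.7838
Moving ranges: 1.19, 1.03, 0.32, 0.15, 0.10, 5.65, 0.74, 3.55, 1.80, 4.23, 4.41, 0.54; M̄R̄ = 23.7100 / 12 = 1.9758
UCL = X̄ + 3·M̄R̄/d₂ = 55.7838 + 3 × 1.9758 / 1.128 = 61.0387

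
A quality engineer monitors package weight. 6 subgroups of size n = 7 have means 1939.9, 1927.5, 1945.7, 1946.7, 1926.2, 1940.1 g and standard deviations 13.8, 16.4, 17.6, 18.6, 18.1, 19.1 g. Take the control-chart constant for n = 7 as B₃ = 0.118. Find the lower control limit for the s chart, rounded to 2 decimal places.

2.04

s̄ = (13.8 + 16.4 + 17.6 + 18.6 + 18.1 + 19.1) / 6 = 17.2667
LCL_s = B₃·s̄ = 0.118 × 17.2667 = 2.0375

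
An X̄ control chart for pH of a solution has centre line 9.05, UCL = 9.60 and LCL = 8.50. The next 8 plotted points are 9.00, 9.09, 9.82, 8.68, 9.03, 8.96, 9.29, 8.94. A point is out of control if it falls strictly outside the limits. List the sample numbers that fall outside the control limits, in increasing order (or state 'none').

Compare each point to [8.50, 9.60]: sample 3 = 9.82 > UCL.

3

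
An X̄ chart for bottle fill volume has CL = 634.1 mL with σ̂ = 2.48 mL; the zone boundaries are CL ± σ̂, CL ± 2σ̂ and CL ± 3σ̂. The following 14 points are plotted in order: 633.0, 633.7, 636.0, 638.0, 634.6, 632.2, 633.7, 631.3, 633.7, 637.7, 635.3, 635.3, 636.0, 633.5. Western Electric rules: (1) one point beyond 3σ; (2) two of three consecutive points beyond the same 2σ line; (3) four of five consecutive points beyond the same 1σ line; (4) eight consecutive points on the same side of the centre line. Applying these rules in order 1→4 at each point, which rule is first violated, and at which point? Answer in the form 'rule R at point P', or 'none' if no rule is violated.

none

Zone of each point (C = within 1σ̂, B = 1σ̂–2σ̂, A = 2σ̂–3σ̂, * = beyond 3σ̂; sign = side of CL): 1:-C, 2:-C, 3:+C, 4:+B, 5:+C, 6:-C, 7:-C, 8:-B, 9:-C, 10:+B, 11:+C, 12:+C, 13:+C, 14:-C
No rule fires across all 14 points.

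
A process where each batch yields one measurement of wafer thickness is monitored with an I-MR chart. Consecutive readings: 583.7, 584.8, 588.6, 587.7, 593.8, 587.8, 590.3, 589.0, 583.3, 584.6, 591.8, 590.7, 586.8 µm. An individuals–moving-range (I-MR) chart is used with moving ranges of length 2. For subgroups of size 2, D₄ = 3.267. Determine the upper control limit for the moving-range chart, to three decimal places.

Moving ranges: 1.1, 3.8, 0.9, 6.1, 6.0, 2.5, 1.3, 5.7, 1.3, 7.2, 1.1, 3.9; M̄R̄ = 40.9000 / 12 = 3.4083
UCL_MR = D₄·M̄R̄ = 3.267 × 3.4083 = 11.1350

11.135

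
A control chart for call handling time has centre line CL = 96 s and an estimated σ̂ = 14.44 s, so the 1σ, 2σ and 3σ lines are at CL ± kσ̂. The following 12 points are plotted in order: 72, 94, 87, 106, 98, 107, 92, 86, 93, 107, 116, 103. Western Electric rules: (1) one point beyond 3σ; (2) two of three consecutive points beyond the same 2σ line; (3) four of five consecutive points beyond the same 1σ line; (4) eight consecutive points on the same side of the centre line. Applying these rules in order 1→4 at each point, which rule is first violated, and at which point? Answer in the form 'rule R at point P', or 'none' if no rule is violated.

none

Zone of each point (C = within 1σ̂, B = 1σ̂–2σ̂, A = 2σ̂–3σ̂, * = beyond 3σ̂; sign = side of CL): 1:-B, 2:-C, 3:-C, 4:+C, 5:+C, 6:+C, 7:-C, 8:-C, 9:-C, 10:+C, 11:+B, 12:+C
No rule fires across all 12 points.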